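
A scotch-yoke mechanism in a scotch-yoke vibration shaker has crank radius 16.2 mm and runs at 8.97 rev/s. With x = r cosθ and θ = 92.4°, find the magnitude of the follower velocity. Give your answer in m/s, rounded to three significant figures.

0.912

ω = 56.36 rad/s (from 8.97 rev/s).
x = r cosθ ⇒ ẋ = −rω sinθ.
|v| = rω|sinθ| = 0.0162·56.36·|sin 92.4°| = 0.91223 m/s.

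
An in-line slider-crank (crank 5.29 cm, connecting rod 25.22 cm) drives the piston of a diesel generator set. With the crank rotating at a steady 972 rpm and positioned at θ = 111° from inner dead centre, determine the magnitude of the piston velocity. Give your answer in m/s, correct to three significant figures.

4.64

ω = 2π·972/60 = 101.8 rad/s
For an in-line slider-crank, x = r cosθ + √(L² − r² sin²θ), so v = −rω sinθ·[1 + r cosθ/√(L² − r² sin²θ)].
With r = 0.0529 m, L = 0.2522 m, θ = 111°: √(L² − r² sin²θ) = 0.24732 m.
v = −0.0529·101.8·0.93358·[1 + 0.0529·-0.35837/0.24732] = -4.6416 m/s.
|v| = 4.6416 m/s.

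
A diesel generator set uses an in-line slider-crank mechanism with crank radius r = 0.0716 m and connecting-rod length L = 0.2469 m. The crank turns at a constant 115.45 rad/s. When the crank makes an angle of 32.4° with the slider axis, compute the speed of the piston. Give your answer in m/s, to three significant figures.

ω = 115.5 rad/s
For an in-line slider-crank, x = r cosθ + √(L² − r² sin²θ), so v = −rω sinθ·[1 + r cosθ/√(L² − r² sin²θ)].
With r = 0.0716 m, L = 0.2469 m, θ = 32.4°: √(L² − r² sin²θ) = 0.2439 m.
v = −0.0716·115.5·0.53583·[1 + 0.0716·0.84433/0.2439] = -5.5271 m/s.
|v| = 5.5271 m/s.

5.53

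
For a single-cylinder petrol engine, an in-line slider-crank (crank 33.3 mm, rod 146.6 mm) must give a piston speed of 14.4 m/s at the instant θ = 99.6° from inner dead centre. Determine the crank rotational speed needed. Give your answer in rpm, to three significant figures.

4360

For an in-line slider-crank, |v_piston| = rω|sinθ|·[1 + r cosθ/√(L² − r² sin²θ)].
With r = 0.0333 m, L = 0.1466 m, θ = 99.6°: the bracketed kinematic factor |dx/dθ| = 0.031557 m.
ω = v/|dx/dθ| = 14.4/0.031557 = 456.31 rad/s.
N = 60ω/(2π) = 4357.4 rpm.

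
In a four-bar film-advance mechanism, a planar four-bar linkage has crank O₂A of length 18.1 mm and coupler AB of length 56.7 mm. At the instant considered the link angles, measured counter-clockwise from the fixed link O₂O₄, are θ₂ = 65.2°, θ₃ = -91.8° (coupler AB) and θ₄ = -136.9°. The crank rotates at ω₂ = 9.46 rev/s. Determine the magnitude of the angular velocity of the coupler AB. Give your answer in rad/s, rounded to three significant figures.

ω₂ = 59.44 rad/s (from 9.46 rev/s).
Differentiating the loop-closure r₂e^{iθ₂}+r₃e^{iθ₃}=r₁+r₄e^{iθ₄} gives r₂ω₂e^{iθ₂}+r₃ω₃e^{iθ₃}=r₄ω₄e^{iθ₄}.
Eliminating the other unknown: ω₃ = r₂ω₂ sin(θ₄−θ₂) / [r₃ sin(θ₃−θ₄)].
Numerator sine = +0.37622; denominator sine = +0.70834.
Result = 0.0181·59.44·(+0.37622) / (0.0567·(+0.70834)) = +10.078 rad/s; magnitude 10.078 rad/s.

10.1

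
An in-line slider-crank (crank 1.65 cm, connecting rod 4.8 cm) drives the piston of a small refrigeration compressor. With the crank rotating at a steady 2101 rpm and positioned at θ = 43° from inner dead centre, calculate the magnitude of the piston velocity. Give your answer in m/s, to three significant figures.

3.12

ω = 2π·2101/60 = 220 rad/s
For an in-line slider-crank, x = r cosθ + √(L² − r² sin²θ), so v = −rω sinθ·[1 + r cosθ/√(L² − r² sin²θ)].
With r = 0.0165 m, L = 0.048 m, θ = 43°: √(L² − r² sin²θ) = 0.046662 m.
v = −0.0165·220·0.68200·[1 + 0.0165·0.73135/0.046662] = -3.1161 m/s.
|v| = 3.1161 m/s.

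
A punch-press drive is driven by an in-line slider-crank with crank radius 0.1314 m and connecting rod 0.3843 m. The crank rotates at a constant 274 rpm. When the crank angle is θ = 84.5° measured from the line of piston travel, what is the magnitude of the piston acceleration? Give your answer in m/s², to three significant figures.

ω = 2π·274/60 = 28.69 rad/s
x(θ) = r cosθ + √(L² − r² sin²θ); with ω constant, a = ω²·d²x/dθ².
d²x/dθ² = −r cosθ − r²(cos2θ)/√u − r⁴ sin²2θ/(4u^{3/2}),  u = L² − r² sin²θ = 0.130579 m².
Substituting r = 0.1314 m, L = 0.3843 m, θ = 84.5°: d²x/dθ² = +0.034251 m.
a = ω²·d²x/dθ² = (28.69)²·(+0.034251) = +28.199 m/s²;  |a| = 28.199 m/s².

28.2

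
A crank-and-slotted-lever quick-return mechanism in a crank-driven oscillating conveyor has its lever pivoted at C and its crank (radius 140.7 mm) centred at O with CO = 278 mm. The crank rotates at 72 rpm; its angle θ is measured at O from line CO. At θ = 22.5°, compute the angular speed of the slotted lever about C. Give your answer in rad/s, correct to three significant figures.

2.49

ω = 7.54 rad/s (from 72 rpm).
Crank pin A relative to C: A = (d + r cosθ, r sinθ); lever angle φ = atan2(r sinθ, d + r cosθ).
Differentiating tanφ: φ̇ = rω(d cosθ + r)/(d² + r² + 2dr cosθ).
d² + r² + 2dr cosθ = |CA|² = 0.169355 m²;  d cosθ + r = +0.39754 m.
|ω_lever| = |0.1407·7.54·+0.39754| / 0.169355 = 2.4902 rad/s.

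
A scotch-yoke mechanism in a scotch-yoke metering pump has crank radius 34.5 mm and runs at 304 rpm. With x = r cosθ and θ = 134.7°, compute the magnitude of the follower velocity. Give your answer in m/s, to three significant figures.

0.781

ω = 31.83 rad/s (from 304 rpm).
x = r cosθ ⇒ ẋ = −rω sinθ.
|v| = rω|sinθ| = 0.0345·31.83·|sin 134.7°| = 0.78067 m/s.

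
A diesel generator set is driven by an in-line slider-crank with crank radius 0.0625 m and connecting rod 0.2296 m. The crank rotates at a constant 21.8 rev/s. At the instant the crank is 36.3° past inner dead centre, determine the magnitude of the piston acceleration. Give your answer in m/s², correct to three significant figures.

1050

ω = 2π·21.8 = 137 rad/s
x(θ) = r cosθ + √(L² − r² sin²θ); with ω constant, a = ω²·d²x/dθ².
d²x/dθ² = −r cosθ − r²(cos2θ)/√u − r⁴ sin²2θ/(4u^{3/2}),  u = L² − r² sin²θ = 0.0513471 m².
Substituting r = 0.0625 m, L = 0.2296 m, θ = 36.3°: d²x/dθ² = -0.055824 m.
a = ω²·d²x/dθ² = (137)²·(-0.055824) = -1047.4 m/s²;  |a| = 1047.4 m/s².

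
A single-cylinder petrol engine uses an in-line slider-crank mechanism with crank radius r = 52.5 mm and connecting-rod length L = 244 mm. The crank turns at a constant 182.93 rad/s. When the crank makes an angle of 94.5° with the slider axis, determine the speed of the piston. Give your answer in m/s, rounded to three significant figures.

9.41

ω = 182.9 rad/s
For an in-line slider-crank, x = r cosθ + √(L² − r² sin²θ), so v = −rω sinθ·[1 + r cosθ/√(L² − r² sin²θ)].
With r = 0.0525 m, L = 0.244 m, θ = 94.5°: √(L² − r² sin²θ) = 0.23832 m.
v = −0.0525·182.9·0.99692·[1 + 0.0525·-0.07846/0.23832] = -9.4087 m/s.
|v| = 9.4087 m/s.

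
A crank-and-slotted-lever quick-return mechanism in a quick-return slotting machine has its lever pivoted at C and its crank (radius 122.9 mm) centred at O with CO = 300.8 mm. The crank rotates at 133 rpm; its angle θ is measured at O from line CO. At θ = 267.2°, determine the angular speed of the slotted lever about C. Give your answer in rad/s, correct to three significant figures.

1.82

ω = 13.93 rad/s (from 133 rpm).
Crank pin A relative to C: A = (d + r cosθ, r sinθ); lever angle φ = atan2(r sinθ, d + r cosθ).
Differentiating tanφ: φ̇ = rω(d cosθ + r)/(d² + r² + 2dr cosθ).
d² + r² + 2dr cosθ = |CA|² = 0.101973 m²;  d cosθ + r = +0.10821 m.
|ω_lever| = |0.1229·13.93·+0.10821| / 0.101973 = 1.8163 rad/s.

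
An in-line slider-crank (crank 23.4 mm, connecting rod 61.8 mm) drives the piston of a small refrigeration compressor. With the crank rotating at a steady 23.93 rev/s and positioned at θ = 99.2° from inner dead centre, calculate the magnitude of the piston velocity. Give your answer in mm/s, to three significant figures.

ω = 2π·23.9 = 150.4 rad/s
For an in-line slider-crank, x = r cosθ + √(L² − r² sin²θ), so v = −rω sinθ·[1 + r cosθ/√(L² − r² sin²θ)].
With r = 0.0234 m, L = 0.0618 m, θ = 99.2°: √(L² − r² sin²θ) = 0.057321 m.
v = −0.0234·150.4·0.98714·[1 + 0.0234·-0.15988/0.057321] = -3.2464 m/s.
|v| = 3.2464 m/s = 3246.4 mm/s.

3250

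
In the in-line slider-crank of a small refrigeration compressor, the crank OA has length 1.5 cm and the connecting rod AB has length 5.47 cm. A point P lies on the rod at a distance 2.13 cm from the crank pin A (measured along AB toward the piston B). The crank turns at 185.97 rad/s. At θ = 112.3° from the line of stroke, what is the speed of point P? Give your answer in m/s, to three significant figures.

2.56

ω = 186 rad/s.  Crank-pin speed |V_A| = rω = 2.7895 m/s, perpendicular to OA.
Rod angle: sinφ = −(r/L) sinθ ⇒ φ = -14.697°; ω_rod = −rω cosθ/√(L²−r²sin²θ) = +20.006 rad/s.
V_P = V_A + ω_rod × AP, with AP = 0.0213 m along the rod.
Components: V_Px = −rω sinθ − a·ω_rod·sinφ = -2.4728 m/s;  V_Py = rω cosθ + a·ω_rod·cosφ = -0.64633 m/s.
|V_P| = √(V_Px² + V_Py²) = 2.5559 m/s.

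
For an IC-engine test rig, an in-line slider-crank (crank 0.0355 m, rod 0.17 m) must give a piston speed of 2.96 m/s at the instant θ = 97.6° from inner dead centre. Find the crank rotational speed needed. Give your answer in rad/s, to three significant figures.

For an in-line slider-crank, |v_piston| = rω|sinθ|·[1 + r cosθ/√(L² − r² sin²θ)].
With r = 0.0355 m, L = 0.17 m, θ = 97.6°: the bracketed kinematic factor |dx/dθ| = 0.034195 m.
ω = v/|dx/dθ| = 2.96/0.034195 = 86.563 rad/s.

86.6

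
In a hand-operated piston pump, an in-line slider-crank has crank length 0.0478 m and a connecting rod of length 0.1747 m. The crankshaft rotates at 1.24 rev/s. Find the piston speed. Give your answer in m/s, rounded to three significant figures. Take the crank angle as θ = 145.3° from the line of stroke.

ω = 2π·1.24 = 7.791 rad/s
For an in-line slider-crank, x = r cosθ + √(L² − r² sin²θ), so v = −rω sinθ·[1 + r cosθ/√(L² − r² sin²θ)].
With r = 0.0478 m, L = 0.1747 m, θ = 145.3°: √(L² − r² sin²θ) = 0.17257 m.
v = −0.0478·7.791·0.56928·[1 + 0.0478·-0.82214/0.17257] = -0.16373 m/s.
|v| = 0.16373 m/s.

0.164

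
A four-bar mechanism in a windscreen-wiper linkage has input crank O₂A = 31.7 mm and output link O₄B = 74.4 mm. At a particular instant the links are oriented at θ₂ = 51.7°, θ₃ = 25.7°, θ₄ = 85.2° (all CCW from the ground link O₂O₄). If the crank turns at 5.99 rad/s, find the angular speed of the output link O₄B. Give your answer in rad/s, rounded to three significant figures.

1.30

ω₂ = 5.99 rad/s
Differentiating the loop-closure r₂e^{iθ₂}+r₃e^{iθ₃}=r₁+r₄e^{iθ₄} gives r₂ω₂e^{iθ₂}+r₃ω₃e^{iθ₃}=r₄ω₄e^{iθ₄}.
Eliminating the other unknown: ω₄ = r₂ω₂ sin(θ₂−θ₃) / [r₄ sin(θ₄−θ₃)].
Numerator sine = +0.43837; denominator sine = +0.86163.
Result = 0.0317·5.99·(+0.43837) / (0.0744·(+0.86163)) = +1.2985 rad/s; magnitude 1.2985 rad/s.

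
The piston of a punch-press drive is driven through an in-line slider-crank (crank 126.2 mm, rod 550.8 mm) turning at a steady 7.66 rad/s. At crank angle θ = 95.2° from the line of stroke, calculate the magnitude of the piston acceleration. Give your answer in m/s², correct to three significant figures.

2.38

ω = 7.66 rad/s
x(θ) = r cosθ + √(L² − r² sin²θ); with ω constant, a = ω²·d²x/dθ².
d²x/dθ² = −r cosθ − r²(cos2θ)/√u − r⁴ sin²2θ/(4u^{3/2}),  u = L² − r² sin²θ = 0.287585 m².
Substituting r = 0.1262 m, L = 0.5508 m, θ = 95.2°: d²x/dθ² = +0.040635 m.
a = ω²·d²x/dθ² = (7.66)²·(+0.040635) = +2.3843 m/s²;  |a| = 2.3843 m/s².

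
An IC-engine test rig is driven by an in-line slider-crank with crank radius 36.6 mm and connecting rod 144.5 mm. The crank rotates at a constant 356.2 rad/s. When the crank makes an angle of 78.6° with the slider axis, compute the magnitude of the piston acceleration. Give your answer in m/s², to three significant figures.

ω = 356.2 rad/s
x(θ) = r cosθ + √(L² − r² sin²θ); with ω constant, a = ω²·d²x/dθ².
d²x/dθ² = −r cosθ − r²(cos2θ)/√u − r⁴ sin²2θ/(4u^{3/2}),  u = L² − r² sin²θ = 0.019593 m².
Substituting r = 0.0366 m, L = 0.1445 m, θ = 78.6°: d²x/dθ² = +0.0015634 m.
a = ω²·d²x/dθ² = (356.2)²·(+0.0015634) = +198.36 m/s²;  |a| = 198.36 m/s².

198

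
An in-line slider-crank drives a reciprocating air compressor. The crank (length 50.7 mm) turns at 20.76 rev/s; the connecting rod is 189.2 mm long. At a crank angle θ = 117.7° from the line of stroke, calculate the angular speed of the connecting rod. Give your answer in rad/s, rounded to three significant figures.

16.7

ω = 130.4 rad/s (converted from 20.76 rev/s).
The rod makes angle φ with the slider axis where L sinφ = r sinθ; differentiating, L cosφ·φ̇ = r ω cosθ.
L cosφ = √(L² − r² sin²θ) = 0.1838 m.
|ω_rod| = r ω |cosθ| / √(L² − r² sin²θ) = 0.0507·130.4·0.46484/0.1838 = 16.726 rad/s.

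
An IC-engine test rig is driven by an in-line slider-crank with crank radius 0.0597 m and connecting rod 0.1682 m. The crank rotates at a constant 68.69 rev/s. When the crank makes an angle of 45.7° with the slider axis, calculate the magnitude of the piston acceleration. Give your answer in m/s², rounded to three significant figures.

7800

ω = 2π·68.7 = 431.6 rad/s
x(θ) = r cosθ + √(L² − r² sin²θ); with ω constant, a = ω²·d²x/dθ².
d²x/dθ² = −r cosθ − r²(cos2θ)/√u − r⁴ sin²2θ/(4u^{3/2}),  u = L² − r² sin²θ = 0.0264657 m².
Substituting r = 0.0597 m, L = 0.1682 m, θ = 45.7°: d²x/dθ² = -0.041897 m.
a = ω²·d²x/dθ² = (431.6)²·(-0.041897) = -7804.3 m/s²;  |a| = 7804.3 m/s².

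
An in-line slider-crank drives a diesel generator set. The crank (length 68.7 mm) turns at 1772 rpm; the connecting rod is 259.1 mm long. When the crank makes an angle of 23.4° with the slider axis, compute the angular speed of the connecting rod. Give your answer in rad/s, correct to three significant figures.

ω = 185.6 rad/s (converted from 1772 rpm).
The rod makes angle φ with the slider axis where L sinφ = r sinθ; differentiating, L cosφ·φ̇ = r ω cosθ.
L cosφ = √(L² − r² sin²θ) = 0.25766 m.
|ω_rod| = r ω |cosθ| / √(L² − r² sin²θ) = 0.0687·185.6·0.91775/0.25766 = 45.408 rad/s.

45.4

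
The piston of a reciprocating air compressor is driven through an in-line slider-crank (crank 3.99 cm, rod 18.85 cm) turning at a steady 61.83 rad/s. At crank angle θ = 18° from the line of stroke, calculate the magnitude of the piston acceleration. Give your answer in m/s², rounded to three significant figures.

171

ω = 61.83 rad/s
x(θ) = r cosθ + √(L² − r² sin²θ); with ω constant, a = ω²·d²x/dθ².
d²x/dθ² = −r cosθ − r²(cos2θ)/√u − r⁴ sin²2θ/(4u^{3/2}),  u = L² − r² sin²θ = 0.0353802 m².
Substituting r = 0.0399 m, L = 0.1885 m, θ = 18°: d²x/dθ² = -0.044827 m.
a = ω²·d²x/dθ² = (61.83)²·(-0.044827) = -171.37 m/s²;  |a| = 171.37 m/s².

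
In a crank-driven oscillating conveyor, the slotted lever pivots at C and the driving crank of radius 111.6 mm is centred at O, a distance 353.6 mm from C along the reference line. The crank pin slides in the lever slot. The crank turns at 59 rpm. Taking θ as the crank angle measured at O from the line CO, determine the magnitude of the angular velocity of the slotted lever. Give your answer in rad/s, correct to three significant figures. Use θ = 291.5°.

0.999

ω = 6.178 rad/s (from 59 rpm).
Crank pin A relative to C: A = (d + r cosθ, r sinθ); lever angle φ = atan2(r sinθ, d + r cosθ).
Differentiating tanφ: φ̇ = rω(d cosθ + r)/(d² + r² + 2dr cosθ).
d² + r² + 2dr cosθ = |CA|² = 0.166413 m²;  d cosθ + r = +0.24119 m.
|ω_lever| = |0.1116·6.178·+0.24119| / 0.166413 = 0.99937 rad/s.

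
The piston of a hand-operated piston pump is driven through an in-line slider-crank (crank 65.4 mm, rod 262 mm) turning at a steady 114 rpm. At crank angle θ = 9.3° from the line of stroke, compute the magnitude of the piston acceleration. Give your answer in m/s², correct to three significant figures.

11.4

ω = 2π·114/60 = 11.94 rad/s
x(θ) = r cosθ + √(L² − r² sin²θ); with ω constant, a = ω²·d²x/dθ².
d²x/dθ² = −r cosθ − r²(cos2θ)/√u − r⁴ sin²2θ/(4u^{3/2}),  u = L² − r² sin²θ = 0.0685323 m².
Substituting r = 0.0654 m, L = 0.262 m, θ = 9.3°: d²x/dθ² = -0.080051 m.
a = ω²·d²x/dθ² = (11.94)²·(-0.080051) = -11.409 m/s²;  |a| = 11.409 m/s².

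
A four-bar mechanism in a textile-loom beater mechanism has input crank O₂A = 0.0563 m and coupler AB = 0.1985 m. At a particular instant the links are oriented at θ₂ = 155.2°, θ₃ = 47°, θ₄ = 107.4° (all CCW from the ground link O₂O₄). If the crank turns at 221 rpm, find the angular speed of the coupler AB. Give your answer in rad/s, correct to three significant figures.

5.59

ω₂ = 23.14 rad/s (from 221 rpm).
Differentiating the loop-closure r₂e^{iθ₂}+r₃e^{iθ₃}=r₁+r₄e^{iθ₄} gives r₂ω₂e^{iθ₂}+r₃ω₃e^{iθ₃}=r₄ω₄e^{iθ₄}.
Eliminating the other unknown: ω₃ = r₂ω₂ sin(θ₄−θ₂) / [r₃ sin(θ₃−θ₄)].
Numerator sine = -0.74080; denominator sine = -0.86949.
Result = 0.0563·23.14·(-0.74080) / (0.1985·(-0.86949)) = +5.5925 rad/s; magnitude 5.5925 rad/s.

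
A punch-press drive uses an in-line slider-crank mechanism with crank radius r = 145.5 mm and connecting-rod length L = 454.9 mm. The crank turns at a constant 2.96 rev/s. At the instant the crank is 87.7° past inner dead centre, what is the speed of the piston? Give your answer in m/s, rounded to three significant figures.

ω = 2π·2.96 = 18.6 rad/s
For an in-line slider-crank, x = r cosθ + √(L² − r² sin²θ), so v = −rω sinθ·[1 + r cosθ/√(L² − r² sin²θ)].
With r = 0.1455 m, L = 0.4549 m, θ = 87.7°: √(L² − r² sin²θ) = 0.43104 m.
v = −0.1455·18.6·0.99919·[1 + 0.1455·0.04013/0.43104] = -2.7405 m/s.
|v| = 2.7405 m/s.

2.74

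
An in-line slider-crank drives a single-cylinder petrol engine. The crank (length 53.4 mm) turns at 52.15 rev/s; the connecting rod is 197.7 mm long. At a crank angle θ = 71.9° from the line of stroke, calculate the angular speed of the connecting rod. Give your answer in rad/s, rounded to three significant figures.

28.5

ω = 327.7 rad/s (converted from 52.15 rev/s).
The rod makes angle φ with the slider axis where L sinφ = r sinθ; differentiating, L cosφ·φ̇ = r ω cosθ.
L cosφ = √(L² − r² sin²θ) = 0.19107 m.
|ω_rod| = r ω |cosθ| / √(L² − r² sin²θ) = 0.0534·327.7·0.31068/0.19107 = 28.45 rad/s.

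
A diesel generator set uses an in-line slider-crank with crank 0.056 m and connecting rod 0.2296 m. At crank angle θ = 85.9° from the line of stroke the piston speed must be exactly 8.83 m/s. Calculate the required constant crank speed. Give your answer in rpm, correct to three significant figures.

For an in-line slider-crank, |v_piston| = rω|sinθ|·[1 + r cosθ/√(L² − r² sin²θ)].
With r = 0.056 m, L = 0.2296 m, θ = 85.9°: the bracketed kinematic factor |dx/dθ| = 0.056861 m.
ω = v/|dx/dθ| = 8.83/0.056861 = 155.29 rad/s.
N = 60ω/(2π) = 1482.9 rpm.

1480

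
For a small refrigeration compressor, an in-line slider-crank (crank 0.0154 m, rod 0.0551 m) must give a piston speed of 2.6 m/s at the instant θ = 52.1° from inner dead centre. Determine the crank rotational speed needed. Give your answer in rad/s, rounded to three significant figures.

For an in-line slider-crank, |v_piston| = rω|sinθ|·[1 + r cosθ/√(L² − r² sin²θ)].
With r = 0.0154 m, L = 0.0551 m, θ = 52.1°: the bracketed kinematic factor |dx/dθ| = 0.014291 m.
ω = v/|dx/dθ| = 2.6/0.014291 = 181.93 rad/s.

182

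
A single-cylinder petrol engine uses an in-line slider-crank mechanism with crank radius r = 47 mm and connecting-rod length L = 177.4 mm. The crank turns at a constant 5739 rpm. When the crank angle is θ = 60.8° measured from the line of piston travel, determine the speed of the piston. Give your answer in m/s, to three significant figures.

ω = 2π·5739/60 = 601 rad/s
For an in-line slider-crank, x = r cosθ + √(L² − r² sin²θ), so v = −rω sinθ·[1 + r cosθ/√(L² − r² sin²θ)].
With r = 0.047 m, L = 0.1774 m, θ = 60.8°: √(L² − r² sin²θ) = 0.17259 m.
v = −0.047·601·0.87292·[1 + 0.047·0.48786/0.17259] = -27.933 m/s.
|v| = 27.933 m/s.

27.9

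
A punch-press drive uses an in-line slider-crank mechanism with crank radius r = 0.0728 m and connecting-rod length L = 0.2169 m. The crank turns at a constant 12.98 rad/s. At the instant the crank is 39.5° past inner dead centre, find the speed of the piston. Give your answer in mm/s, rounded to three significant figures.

760

ω = 12.98 rad/s
For an in-line slider-crank, x = r cosθ + √(L² − r² sin²θ), so v = −rω sinθ·[1 + r cosθ/√(L² − r² sin²θ)].
With r = 0.0728 m, L = 0.2169 m, θ = 39.5°: √(L² − r² sin²θ) = 0.2119 m.
v = −0.0728·12.98·0.63608·[1 + 0.0728·0.77162/0.2119] = -0.7604 m/s.
|v| = 0.7604 m/s = 760.4 mm/s.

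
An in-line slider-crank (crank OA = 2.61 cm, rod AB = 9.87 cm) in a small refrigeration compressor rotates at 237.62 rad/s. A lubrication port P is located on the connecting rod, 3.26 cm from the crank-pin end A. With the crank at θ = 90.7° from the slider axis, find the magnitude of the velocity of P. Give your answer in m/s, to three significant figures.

6.19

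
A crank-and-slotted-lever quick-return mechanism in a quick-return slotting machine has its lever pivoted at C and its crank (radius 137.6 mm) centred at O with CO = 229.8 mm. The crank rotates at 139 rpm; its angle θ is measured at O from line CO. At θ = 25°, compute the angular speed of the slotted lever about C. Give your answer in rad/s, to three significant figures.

ω = 14.56 rad/s (from 139 rpm).
Crank pin A relative to C: A = (d + r cosθ, r sinθ); lever angle φ = atan2(r sinθ, d + r cosθ).
Differentiating tanφ: φ̇ = rω(d cosθ + r)/(d² + r² + 2dr cosθ).
d² + r² + 2dr cosθ = |CA|² = 0.129058 m²;  d cosθ + r = +0.34587 m.
|ω_lever| = |0.1376·14.56·+0.34587| / 0.129058 = 5.3677 rad/s.

5.37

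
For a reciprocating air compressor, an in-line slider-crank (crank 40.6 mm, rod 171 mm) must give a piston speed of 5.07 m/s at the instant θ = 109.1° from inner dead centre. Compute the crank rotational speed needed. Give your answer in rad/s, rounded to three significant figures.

144

For an in-line slider-crank, |v_piston| = rω|sinθ|·[1 + r cosθ/√(L² − r² sin²θ)].
With r = 0.0406 m, L = 0.171 m, θ = 109.1°: the bracketed kinematic factor |dx/dθ| = 0.035306 m.
ω = v/|dx/dθ| = 5.07/0.035306 = 143.6 rad/s.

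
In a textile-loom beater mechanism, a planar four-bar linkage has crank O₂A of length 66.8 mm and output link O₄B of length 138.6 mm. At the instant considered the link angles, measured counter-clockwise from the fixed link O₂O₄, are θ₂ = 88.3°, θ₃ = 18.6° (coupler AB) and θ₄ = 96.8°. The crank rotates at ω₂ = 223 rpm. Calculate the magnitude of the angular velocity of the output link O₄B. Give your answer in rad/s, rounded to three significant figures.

10.8

ω₂ = 23.35 rad/s (from 223 rpm).
Differentiating the loop-closure r₂e^{iθ₂}+r₃e^{iθ₃}=r₁+r₄e^{iθ₄} gives r₂ω₂e^{iθ₂}+r₃ω₃e^{iθ₃}=r₄ω₄e^{iθ₄}.
Eliminating the other unknown: ω₄ = r₂ω₂ sin(θ₂−θ₃) / [r₄ sin(θ₄−θ₃)].
Numerator sine = +0.93789; denominator sine = +0.97887.
Result = 0.0668·23.35·(+0.93789) / (0.1386·(+0.97887)) = +10.784 rad/s; magnitude 10.784 rad/s.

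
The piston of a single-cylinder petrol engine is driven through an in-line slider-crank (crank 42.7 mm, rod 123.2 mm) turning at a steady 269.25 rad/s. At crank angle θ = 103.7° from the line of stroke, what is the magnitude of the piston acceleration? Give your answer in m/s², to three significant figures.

ω = 269.2 rad/s
x(θ) = r cosθ + √(L² − r² sin²θ); with ω constant, a = ω²·d²x/dθ².
d²x/dθ² = −r cosθ − r²(cos2θ)/√u − r⁴ sin²2θ/(4u^{3/2}),  u = L² − r² sin²θ = 0.0134572 m².
Substituting r = 0.0427 m, L = 0.1232 m, θ = 103.7°: d²x/dθ² = +0.023954 m.
a = ω²·d²x/dθ² = (269.2)²·(+0.023954) = +1736.6 m/s²;  |a| = 1736.6 m/s².

1740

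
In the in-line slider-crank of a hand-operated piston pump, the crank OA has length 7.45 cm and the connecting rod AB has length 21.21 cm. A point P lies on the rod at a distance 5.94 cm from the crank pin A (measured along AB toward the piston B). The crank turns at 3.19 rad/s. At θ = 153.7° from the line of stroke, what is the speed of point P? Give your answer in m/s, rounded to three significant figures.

0.181

ω = 3.19 rad/s.  Crank-pin speed |V_A| = rω = 0.23765 m/s, perpendicular to OA.
Rod angle: sinφ = −(r/L) sinθ ⇒ φ = -8.953°; ω_rod = −rω cosθ/√(L²−r²sin²θ) = +1.0169 rad/s.
V_P = V_A + ω_rod × AP, with AP = 0.0594 m along the rod.
Components: V_Px = −rω sinθ − a·ω_rod·sinφ = -0.095898 m/s;  V_Py = rω cosθ + a·ω_rod·cosφ = -0.15339 m/s.
|V_P| = √(V_Px² + V_Py²) = 0.1809 m/s.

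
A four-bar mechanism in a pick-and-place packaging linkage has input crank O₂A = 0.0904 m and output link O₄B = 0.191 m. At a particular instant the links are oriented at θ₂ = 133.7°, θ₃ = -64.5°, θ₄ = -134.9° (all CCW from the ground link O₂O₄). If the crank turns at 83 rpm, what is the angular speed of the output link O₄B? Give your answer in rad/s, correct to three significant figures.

1.36

ω₂ = 8.692 rad/s (from 83 rpm).
Differentiating the loop-closure r₂e^{iθ₂}+r₃e^{iθ₃}=r₁+r₄e^{iθ₄} gives r₂ω₂e^{iθ₂}+r₃ω₃e^{iθ₃}=r₄ω₄e^{iθ₄}.
Eliminating the other unknown: ω₄ = r₂ω₂ sin(θ₂−θ₃) / [r₄ sin(θ₄−θ₃)].
Numerator sine = -0.31233; denominator sine = -0.94206.
Result = 0.0904·8.692·(-0.31233) / (0.191·(-0.94206)) = +1.3639 rad/s; magnitude 1.3639 rad/s.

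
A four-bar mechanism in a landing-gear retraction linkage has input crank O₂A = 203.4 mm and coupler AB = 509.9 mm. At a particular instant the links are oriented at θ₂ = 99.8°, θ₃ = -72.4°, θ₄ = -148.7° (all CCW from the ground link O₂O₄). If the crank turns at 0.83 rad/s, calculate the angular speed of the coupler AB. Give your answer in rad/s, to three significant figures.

ω₂ = 0.83 rad/s
Differentiating the loop-closure r₂e^{iθ₂}+r₃e^{iθ₃}=r₁+r₄e^{iθ₄} gives r₂ω₂e^{iθ₂}+r₃ω₃e^{iθ₃}=r₄ω₄e^{iθ₄}.
Eliminating the other unknown: ω₃ = r₂ω₂ sin(θ₄−θ₂) / [r₃ sin(θ₃−θ₄)].
Numerator sine = +0.93042; denominator sine = +0.97155.
Result = 0.2034·0.83·(+0.93042) / (0.5099·(+0.97155)) = +0.31707 rad/s; magnitude 0.31707 rad/s.

0.317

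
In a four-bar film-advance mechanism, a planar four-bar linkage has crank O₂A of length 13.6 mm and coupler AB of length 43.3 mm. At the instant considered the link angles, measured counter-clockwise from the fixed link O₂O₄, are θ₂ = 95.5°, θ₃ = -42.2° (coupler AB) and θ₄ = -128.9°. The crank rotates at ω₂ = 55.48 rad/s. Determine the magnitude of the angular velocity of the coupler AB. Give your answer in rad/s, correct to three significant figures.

ω₂ = 55.48 rad/s
Differentiating the loop-closure r₂e^{iθ₂}+r₃e^{iθ₃}=r₁+r₄e^{iθ₄} gives r₂ω₂e^{iθ₂}+r₃ω₃e^{iθ₃}=r₄ω₄e^{iθ₄}.
Eliminating the other unknown: ω₃ = r₂ω₂ sin(θ₄−θ₂) / [r₃ sin(θ₃−θ₄)].
Numerator sine = +0.69966; denominator sine = +0.99834.
Result = 0.0136·55.48·(+0.69966) / (0.0433·(+0.99834)) = +12.212 rad/s; magnitude 12.212 rad/s.

12.2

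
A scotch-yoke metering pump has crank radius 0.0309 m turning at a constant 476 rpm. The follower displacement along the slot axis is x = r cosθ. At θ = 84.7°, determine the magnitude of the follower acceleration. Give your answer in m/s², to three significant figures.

7.09

ω = 49.85 rad/s (from 476 rpm).
x = r cosθ ⇒ ẍ = −rω² cosθ (ω constant).
|a| = rω²|cosθ| = 0.0309·(49.85)²·|cos 84.7°| = 7.0919 m/s².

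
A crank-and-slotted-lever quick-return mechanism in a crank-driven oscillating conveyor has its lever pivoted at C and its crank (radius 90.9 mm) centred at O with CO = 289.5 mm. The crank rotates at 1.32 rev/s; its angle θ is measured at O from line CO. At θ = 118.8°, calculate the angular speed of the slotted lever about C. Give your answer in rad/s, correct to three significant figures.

0.549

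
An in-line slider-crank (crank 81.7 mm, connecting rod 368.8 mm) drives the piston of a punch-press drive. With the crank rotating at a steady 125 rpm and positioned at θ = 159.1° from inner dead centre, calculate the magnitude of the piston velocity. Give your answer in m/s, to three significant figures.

0.302

ω = 2π·125/60 = 13.09 rad/s
For an in-line slider-crank, x = r cosθ + √(L² − r² sin²θ), so v = −rω sinθ·[1 + r cosθ/√(L² − r² sin²θ)].
With r = 0.0817 m, L = 0.3688 m, θ = 159.1°: √(L² − r² sin²θ) = 0.36765 m.
v = −0.0817·13.09·0.35674·[1 + 0.0817·-0.93420/0.36765] = -0.30231 m/s.
|v| = 0.30231 m/s.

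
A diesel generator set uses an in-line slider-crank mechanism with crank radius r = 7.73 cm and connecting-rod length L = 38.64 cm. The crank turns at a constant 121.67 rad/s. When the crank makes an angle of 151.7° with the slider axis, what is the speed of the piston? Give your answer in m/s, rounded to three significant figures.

3.67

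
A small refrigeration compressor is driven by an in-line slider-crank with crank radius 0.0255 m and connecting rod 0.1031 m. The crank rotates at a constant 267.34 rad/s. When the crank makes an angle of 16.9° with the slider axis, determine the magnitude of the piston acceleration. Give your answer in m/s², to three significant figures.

ω = 267.3 rad/s
x(θ) = r cosθ + √(L² − r² sin²θ); with ω constant, a = ω²·d²x/dθ².
d²x/dθ² = −r cosθ − r²(cos2θ)/√u − r⁴ sin²2θ/(4u^{3/2}),  u = L² − r² sin²θ = 0.0105747 m².
Substituting r = 0.0255 m, L = 0.1031 m, θ = 16.9°: d²x/dθ² = -0.029683 m.
a = ω²·d²x/dθ² = (267.3)²·(-0.029683) = -2121.5 m/s²;  |a| = 2121.5 m/s².

2120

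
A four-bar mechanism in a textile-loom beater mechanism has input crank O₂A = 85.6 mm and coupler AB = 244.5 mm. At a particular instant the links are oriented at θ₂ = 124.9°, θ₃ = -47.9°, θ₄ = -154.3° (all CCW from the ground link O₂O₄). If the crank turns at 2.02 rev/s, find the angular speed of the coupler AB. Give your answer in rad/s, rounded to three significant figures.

ω₂ = 12.69 rad/s (from 2.02 rev/s).
Differentiating the loop-closure r₂e^{iθ₂}+r₃e^{iθ₃}=r₁+r₄e^{iθ₄} gives r₂ω₂e^{iθ₂}+r₃ω₃e^{iθ₃}=r₄ω₄e^{iθ₄}.
Eliminating the other unknown: ω₃ = r₂ω₂ sin(θ₄−θ₂) / [r₃ sin(θ₃−θ₄)].
Numerator sine = +0.98714; denominator sine = +0.95931.
Result = 0.0856·12.69·(+0.98714) / (0.2445·(+0.95931)) = +4.5724 rad/s; magnitude 4.5724 rad/s.

4.57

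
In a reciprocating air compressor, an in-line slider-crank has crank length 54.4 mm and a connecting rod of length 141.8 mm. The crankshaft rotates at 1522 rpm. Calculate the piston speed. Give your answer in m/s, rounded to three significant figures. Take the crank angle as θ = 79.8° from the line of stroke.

ω = 2π·1522/60 = 159.4 rad/s
For an in-line slider-crank, x = r cosθ + √(L² − r² sin²θ), so v = −rω sinθ·[1 + r cosθ/√(L² − r² sin²θ)].
With r = 0.0544 m, L = 0.1418 m, θ = 79.8°: √(L² − r² sin²θ) = 0.1313 m.
v = −0.0544·159.4·0.98420·[1 + 0.0544·0.17708/0.1313] = -9.1595 m/s.
|v| = 9.1595 m/s.

9.16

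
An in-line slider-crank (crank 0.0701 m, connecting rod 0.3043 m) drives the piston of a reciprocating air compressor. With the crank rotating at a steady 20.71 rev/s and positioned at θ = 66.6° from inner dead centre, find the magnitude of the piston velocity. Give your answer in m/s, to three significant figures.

9.16

ω = 2π·20.7 = 130.1 rad/s
For an in-line slider-crank, x = r cosθ + √(L² − r² sin²θ), so v = −rω sinθ·[1 + r cosθ/√(L² − r² sin²θ)].
With r = 0.0701 m, L = 0.3043 m, θ = 66.6°: √(L² − r² sin²θ) = 0.29742 m.
v = −0.0701·130.1·0.91775·[1 + 0.0701·0.39715/0.29742] = -9.1551 m/s.
|v| = 9.1551 m/s.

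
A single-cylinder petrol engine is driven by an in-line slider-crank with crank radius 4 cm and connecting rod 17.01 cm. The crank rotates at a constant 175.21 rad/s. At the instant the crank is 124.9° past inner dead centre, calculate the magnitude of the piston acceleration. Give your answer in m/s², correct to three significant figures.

800

ω = 175.2 rad/s
x(θ) = r cosθ + √(L² − r² sin²θ); with ω constant, a = ω²·d²x/dθ².
d²x/dθ² = −r cosθ − r²(cos2θ)/√u − r⁴ sin²2θ/(4u^{3/2}),  u = L² − r² sin²θ = 0.0278578 m².
Substituting r = 0.04 m, L = 0.1701 m, θ = 124.9°: d²x/dθ² = +0.026075 m.
a = ω²·d²x/dθ² = (175.2)²·(+0.026075) = +800.46 m/s²;  |a| = 800.46 m/s².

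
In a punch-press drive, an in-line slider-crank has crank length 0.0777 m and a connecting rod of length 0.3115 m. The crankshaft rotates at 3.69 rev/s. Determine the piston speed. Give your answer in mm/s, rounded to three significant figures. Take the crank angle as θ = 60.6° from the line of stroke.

1770

ω = 2π·3.69 = 23.18 rad/s
For an in-line slider-crank, x = r cosθ + √(L² − r² sin²θ), so v = −rω sinθ·[1 + r cosθ/√(L² − r² sin²θ)].
With r = 0.0777 m, L = 0.3115 m, θ = 60.6°: √(L² − r² sin²θ) = 0.30406 m.
v = −0.0777·23.18·0.87121·[1 + 0.0777·0.49090/0.30406] = -1.7664 m/s.
|v| = 1.7664 m/s = 1766.4 mm/s.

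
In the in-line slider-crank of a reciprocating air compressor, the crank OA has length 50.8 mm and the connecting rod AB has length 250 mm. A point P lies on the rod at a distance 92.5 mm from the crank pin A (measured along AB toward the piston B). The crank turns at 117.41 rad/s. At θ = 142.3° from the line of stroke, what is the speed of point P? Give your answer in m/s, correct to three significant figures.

ω = 117.4 rad/s.  Crank-pin speed |V_A| = rω = 5.9644 m/s, perpendicular to OA.
Rod angle: sinφ = −(r/L) sinθ ⇒ φ = -7.138°; ω_rod = −rω cosθ/√(L²−r²sin²θ) = +19.024 rad/s.
V_P = V_A + ω_rod × AP, with AP = 0.0925 m along the rod.
Components: V_Px = −rω sinθ − a·ω_rod·sinφ = -3.4287 m/s;  V_Py = rω cosθ + a·ω_rod·cosφ = -2.9731 m/s.
|V_P| = √(V_Px² + V_Py²) = 4.5382 m/s.

4.54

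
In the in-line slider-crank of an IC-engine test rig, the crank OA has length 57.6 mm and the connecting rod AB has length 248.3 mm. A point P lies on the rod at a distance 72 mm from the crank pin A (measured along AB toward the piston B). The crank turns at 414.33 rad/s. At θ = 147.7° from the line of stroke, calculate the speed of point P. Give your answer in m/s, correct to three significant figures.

18.7

ω = 414.3 rad/s.  Crank-pin speed |V_A| = rω = 23.865 m/s, perpendicular to OA.
Rod angle: sinφ = −(r/L) sinθ ⇒ φ = -7.121°; ω_rod = −rω cosθ/√(L²−r²sin²θ) = +81.874 rad/s.
V_P = V_A + ω_rod × AP, with AP = 0.072 m along the rod.
Components: V_Px = −rω sinθ − a·ω_rod·sinφ = -12.022 m/s;  V_Py = rω cosθ + a·ω_rod·cosφ = -14.323 m/s.
|V_P| = √(V_Px² + V_Py²) = 18.7 m/s.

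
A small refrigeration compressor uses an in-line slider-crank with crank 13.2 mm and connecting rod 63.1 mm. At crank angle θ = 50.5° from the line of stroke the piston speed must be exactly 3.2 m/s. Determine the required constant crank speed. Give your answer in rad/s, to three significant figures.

For an in-line slider-crank, |v_piston| = rω|sinθ|·[1 + r cosθ/√(L² − r² sin²θ)].
With r = 0.0132 m, L = 0.0631 m, θ = 50.5°: the bracketed kinematic factor |dx/dθ| = 0.011559 m.
ω = v/|dx/dθ| = 3.2/0.011559 = 276.85 rad/s.

277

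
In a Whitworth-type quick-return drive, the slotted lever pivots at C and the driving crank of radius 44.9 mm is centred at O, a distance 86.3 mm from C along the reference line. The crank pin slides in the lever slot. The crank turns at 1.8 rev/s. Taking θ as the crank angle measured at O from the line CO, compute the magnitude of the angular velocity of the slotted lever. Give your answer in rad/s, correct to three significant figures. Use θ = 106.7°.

1.41

ω = 11.31 rad/s (from 1.8 rev/s).
Crank pin A relative to C: A = (d + r cosθ, r sinθ); lever angle φ = atan2(r sinθ, d + r cosθ).
Differentiating tanφ: φ̇ = rω(d cosθ + r)/(d² + r² + 2dr cosθ).
d² + r² + 2dr cosθ = |CA|² = 0.00723673 m²;  d cosθ + r = +0.020101 m.
|ω_lever| = |0.0449·11.31·+0.020101| / 0.00723673 = 1.4105 rad/s.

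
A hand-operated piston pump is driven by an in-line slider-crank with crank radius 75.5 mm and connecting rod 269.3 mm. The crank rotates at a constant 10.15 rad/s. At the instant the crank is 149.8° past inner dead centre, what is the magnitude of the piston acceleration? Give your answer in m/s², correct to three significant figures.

ω = 10.15 rad/s
x(θ) = r cosθ + √(L² − r² sin²θ); with ω constant, a = ω²·d²x/dθ².
d²x/dθ² = −r cosθ − r²(cos2θ)/√u − r⁴ sin²2θ/(4u^{3/2}),  u = L² − r² sin²θ = 0.0710802 m².
Substituting r = 0.0755 m, L = 0.2693 m, θ = 149.8°: d²x/dθ² = +0.054368 m.
a = ω²·d²x/dθ² = (10.15)²·(+0.054368) = +5.6011 m/s²;  |a| = 5.6011 m/s².

5.60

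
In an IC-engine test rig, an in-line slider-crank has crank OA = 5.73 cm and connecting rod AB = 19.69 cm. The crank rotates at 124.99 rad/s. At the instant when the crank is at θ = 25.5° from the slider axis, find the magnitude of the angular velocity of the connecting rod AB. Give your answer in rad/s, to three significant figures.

ω = 125 rad/s
The rod makes angle φ with the slider axis where L sinφ = r sinθ; differentiating, L cosφ·φ̇ = r ω cosθ.
L cosφ = √(L² − r² sin²θ) = 0.19535 m.
|ω_rod| = r ω |cosθ| / √(L² − r² sin²θ) = 0.0573·125·0.90259/0.19535 = 33.091 rad/s.

33.1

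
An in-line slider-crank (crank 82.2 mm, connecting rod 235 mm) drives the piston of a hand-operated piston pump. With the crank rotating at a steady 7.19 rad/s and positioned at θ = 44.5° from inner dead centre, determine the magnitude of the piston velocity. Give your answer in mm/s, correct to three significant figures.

521

ω = 7.19 rad/s
For an in-line slider-crank, x = r cosθ + √(L² − r² sin²θ), so v = −rω sinθ·[1 + r cosθ/√(L² − r² sin²θ)].
With r = 0.0822 m, L = 0.235 m, θ = 44.5°: √(L² − r² sin²θ) = 0.22783 m.
v = −0.0822·7.19·0.70091·[1 + 0.0822·0.71325/0.22783] = -0.52085 m/s.
|v| = 0.52085 m/s = 520.85 mm/s.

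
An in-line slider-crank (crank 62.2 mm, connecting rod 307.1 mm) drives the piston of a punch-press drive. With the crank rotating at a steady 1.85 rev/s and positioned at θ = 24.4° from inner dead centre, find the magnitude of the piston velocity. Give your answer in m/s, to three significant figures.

ω = 2π·1.85 = 11.62 rad/s
For an in-line slider-crank, x = r cosθ + √(L² − r² sin²θ), so v = −rω sinθ·[1 + r cosθ/√(L² − r² sin²θ)].
With r = 0.0622 m, L = 0.3071 m, θ = 24.4°: √(L² − r² sin²θ) = 0.30602 m.
v = −0.0622·11.62·0.41310·[1 + 0.0622·0.91068/0.30602] = -0.35396 m/s.
|v| = 0.35396 m/s.

0.354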